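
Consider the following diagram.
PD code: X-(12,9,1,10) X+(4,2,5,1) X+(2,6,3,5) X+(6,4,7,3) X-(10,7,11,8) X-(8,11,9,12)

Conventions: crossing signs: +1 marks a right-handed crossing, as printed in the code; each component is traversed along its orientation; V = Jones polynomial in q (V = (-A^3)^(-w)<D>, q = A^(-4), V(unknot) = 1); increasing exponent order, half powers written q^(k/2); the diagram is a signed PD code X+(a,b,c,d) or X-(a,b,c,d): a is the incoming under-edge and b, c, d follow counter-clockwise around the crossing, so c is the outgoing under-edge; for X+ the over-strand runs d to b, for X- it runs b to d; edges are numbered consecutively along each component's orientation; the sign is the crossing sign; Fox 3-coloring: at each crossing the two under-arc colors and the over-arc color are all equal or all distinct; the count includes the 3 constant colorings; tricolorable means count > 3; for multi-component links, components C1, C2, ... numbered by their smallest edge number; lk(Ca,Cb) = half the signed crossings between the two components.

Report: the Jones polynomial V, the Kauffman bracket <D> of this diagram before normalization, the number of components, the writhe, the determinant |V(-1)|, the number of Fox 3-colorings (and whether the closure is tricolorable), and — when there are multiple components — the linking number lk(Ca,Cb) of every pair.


V = -q^-3 + q^-2 - q^-1 + 3 - q + q^2 - q^3
<D> = -A^-12 + A^-8 - A^-4 + 3 - A^4 + A^8 - A^12 (w = 0)
1 component over 6 crossings, w = 0
27 Fox colorings among 3^6, |V(-1)| = 9: tricolorable
why: palindromic: swapping q for 1/q fixes V


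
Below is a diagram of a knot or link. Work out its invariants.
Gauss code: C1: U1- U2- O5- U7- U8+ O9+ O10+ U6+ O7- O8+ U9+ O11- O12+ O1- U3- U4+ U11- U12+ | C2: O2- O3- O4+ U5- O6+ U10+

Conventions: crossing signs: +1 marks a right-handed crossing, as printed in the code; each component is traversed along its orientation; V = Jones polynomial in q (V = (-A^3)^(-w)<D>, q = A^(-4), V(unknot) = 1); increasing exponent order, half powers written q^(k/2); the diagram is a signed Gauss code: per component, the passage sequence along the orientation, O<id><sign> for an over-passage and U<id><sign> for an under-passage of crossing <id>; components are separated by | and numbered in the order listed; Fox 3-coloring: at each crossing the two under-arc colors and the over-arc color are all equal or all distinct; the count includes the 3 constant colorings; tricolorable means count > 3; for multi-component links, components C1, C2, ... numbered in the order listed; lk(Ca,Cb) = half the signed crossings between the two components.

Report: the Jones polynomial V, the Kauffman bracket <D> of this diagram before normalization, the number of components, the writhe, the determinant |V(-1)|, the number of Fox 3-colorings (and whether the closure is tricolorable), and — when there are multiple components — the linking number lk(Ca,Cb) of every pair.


V(q) = -q^(-1/2) - q^(1/2)
bracket: -A^-2 - A^2, w = 0
2 components, writhe 0, over 12 crossings
lk(C1,C2) = 0
det 0, colorings 9 of 3^12 — tricolorable
observation: palindromic: swapping q for 1/q fixes V


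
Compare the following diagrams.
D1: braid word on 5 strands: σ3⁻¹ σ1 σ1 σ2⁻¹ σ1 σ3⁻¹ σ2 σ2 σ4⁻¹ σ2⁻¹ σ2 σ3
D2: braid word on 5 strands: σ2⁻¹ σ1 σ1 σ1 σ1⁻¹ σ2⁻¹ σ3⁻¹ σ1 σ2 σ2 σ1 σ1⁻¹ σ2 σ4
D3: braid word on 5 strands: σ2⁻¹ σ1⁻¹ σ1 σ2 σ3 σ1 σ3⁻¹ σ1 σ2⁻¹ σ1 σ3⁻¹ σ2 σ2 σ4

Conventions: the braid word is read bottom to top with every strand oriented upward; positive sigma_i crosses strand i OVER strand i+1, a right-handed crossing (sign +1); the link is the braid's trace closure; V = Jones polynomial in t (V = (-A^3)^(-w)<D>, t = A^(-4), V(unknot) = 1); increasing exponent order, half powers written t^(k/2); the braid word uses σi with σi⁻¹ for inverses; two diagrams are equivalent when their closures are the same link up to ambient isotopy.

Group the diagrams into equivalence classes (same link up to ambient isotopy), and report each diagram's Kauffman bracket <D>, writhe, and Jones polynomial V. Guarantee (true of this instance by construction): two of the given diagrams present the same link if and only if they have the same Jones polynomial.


classes: {D1, D2, D3}
V(D1) = t - t^2 + 2t^3 - t^4 + t^5 - t^6  [12 crossings, <D> = -A^-18 + A^-14 - A^-10 + 2A^-6 - A^-2 + A^2, w = +2]
V(D2) = t - t^2 + 2t^3 - t^4 + t^5 - t^6  (w +4, c 14, <D> = -A^-12 + A^-8 - A^-4 + 2 - A^4 + A^8)
V(D3) = t - t^2 + 2t^3 - t^4 + t^5 - t^6  [14 crossings, <D> = -A^-12 + A^-8 - A^-4 + 2 - A^4 + A^8, w = +4]
note: one V(t) for all 3 diagrams — one class (guaranteed)


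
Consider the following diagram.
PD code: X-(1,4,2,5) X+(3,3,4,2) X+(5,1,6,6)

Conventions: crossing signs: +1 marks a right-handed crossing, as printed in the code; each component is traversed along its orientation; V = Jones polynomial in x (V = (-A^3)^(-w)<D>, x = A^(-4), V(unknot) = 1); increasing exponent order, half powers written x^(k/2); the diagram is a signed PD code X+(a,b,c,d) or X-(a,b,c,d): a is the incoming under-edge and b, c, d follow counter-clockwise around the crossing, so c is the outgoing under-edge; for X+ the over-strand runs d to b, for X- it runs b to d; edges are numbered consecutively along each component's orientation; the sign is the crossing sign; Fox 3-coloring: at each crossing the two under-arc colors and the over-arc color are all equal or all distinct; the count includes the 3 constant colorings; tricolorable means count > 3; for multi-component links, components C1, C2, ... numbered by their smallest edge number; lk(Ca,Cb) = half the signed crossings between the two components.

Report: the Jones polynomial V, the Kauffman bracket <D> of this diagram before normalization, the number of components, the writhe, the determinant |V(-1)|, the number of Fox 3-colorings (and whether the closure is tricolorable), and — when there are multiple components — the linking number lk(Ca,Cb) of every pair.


V = 1
<D> = -A^3 (w = +1)
1 component over 3 crossings, w = +1
3 Fox colorings among 3^3, |V(-1)| = 1: not tricolorable
why: w = +1 shifts under R1 moves; the (-A^3)^(-1) factor cancels that in V


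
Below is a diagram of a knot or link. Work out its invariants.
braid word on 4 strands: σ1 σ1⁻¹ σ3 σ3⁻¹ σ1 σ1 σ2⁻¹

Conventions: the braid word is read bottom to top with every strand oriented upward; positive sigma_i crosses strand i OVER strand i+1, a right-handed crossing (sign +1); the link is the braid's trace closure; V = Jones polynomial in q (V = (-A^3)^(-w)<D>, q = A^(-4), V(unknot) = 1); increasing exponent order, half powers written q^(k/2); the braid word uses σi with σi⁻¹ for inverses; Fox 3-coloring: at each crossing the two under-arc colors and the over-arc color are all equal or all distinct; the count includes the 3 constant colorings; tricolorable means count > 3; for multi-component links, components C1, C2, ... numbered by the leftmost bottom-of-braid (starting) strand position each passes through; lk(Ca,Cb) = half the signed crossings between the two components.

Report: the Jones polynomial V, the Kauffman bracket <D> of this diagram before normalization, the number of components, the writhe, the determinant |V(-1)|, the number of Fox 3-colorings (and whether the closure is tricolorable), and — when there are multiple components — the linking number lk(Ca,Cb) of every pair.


V = 1 + q + q^2 + q^3
<D> = -A^-9 - A^-5 - A^-1 - A^3 (w = +1)
3 components over 7 crossings, w = +1
lk(C1,C2): +1
lk(C1,C3) = 0
linking number lk(C2,C3) = 0
9 Fox colorings among 3^7, |V(-1)| = 0: tricolorable
why: the span of V is 3, within the link bound 7 + 3 - 1


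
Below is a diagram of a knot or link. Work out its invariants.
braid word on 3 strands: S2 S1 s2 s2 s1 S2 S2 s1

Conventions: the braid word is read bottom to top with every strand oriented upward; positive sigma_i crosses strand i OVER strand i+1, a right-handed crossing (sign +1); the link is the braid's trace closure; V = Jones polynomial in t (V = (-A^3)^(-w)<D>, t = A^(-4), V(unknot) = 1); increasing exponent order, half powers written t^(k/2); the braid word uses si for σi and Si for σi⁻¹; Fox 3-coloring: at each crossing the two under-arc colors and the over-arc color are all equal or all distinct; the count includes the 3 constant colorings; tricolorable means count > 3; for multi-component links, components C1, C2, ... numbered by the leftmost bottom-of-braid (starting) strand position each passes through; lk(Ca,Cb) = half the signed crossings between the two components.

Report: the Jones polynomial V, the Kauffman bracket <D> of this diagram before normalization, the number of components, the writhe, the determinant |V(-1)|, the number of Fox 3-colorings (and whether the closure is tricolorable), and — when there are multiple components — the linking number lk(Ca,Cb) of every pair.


V(t) = -t^-3 + t^-2 - t^-1 + 3 - t + t^2 - t^3
bracket: -A^-12 + A^-8 - A^-4 + 3 - A^4 + A^8 - A^12, w = 0
1 component, writhe 0, over 8 crossings
det 9, colorings 27 of 3^8 — tricolorable
observation: det 9 = |V(-1)|; divisible by 3, so tricolorable


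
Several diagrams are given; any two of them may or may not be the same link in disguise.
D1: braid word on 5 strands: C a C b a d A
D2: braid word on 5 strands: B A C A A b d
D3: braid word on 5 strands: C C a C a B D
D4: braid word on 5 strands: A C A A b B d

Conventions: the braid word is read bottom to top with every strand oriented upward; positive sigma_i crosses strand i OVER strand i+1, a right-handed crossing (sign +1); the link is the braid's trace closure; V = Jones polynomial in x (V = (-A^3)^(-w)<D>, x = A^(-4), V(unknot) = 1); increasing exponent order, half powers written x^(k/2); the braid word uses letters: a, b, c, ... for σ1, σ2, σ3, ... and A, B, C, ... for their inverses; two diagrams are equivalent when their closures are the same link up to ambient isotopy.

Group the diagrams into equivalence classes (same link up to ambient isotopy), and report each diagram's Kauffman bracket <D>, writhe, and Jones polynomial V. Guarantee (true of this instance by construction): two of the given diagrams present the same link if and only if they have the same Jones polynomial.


grouping into links: {D1} | {D2, D4} | {D3}
V(D1) = -x^(-5/2) - x^(-1/2)  (w +1, c 7, <D> = A^5 + A^13)
D2 (bracket A^-7 + A^-3 + A - A^9; 7 crossings at w = -3): V = x^(-9/2) - x^(-5/2) - x^(-3/2) - x^(-1/2)
D3 (bracket A^-15 + 2A^-7 - A^-3 + A - A^5; 7 crossings at w = -3): V = x^(-7/2) - x^(-5/2) + x^(-3/2) - 2x^(-1/2) - x^(3/2)
V(D4) = x^(-9/2) - x^(-5/2) - x^(-3/2) - x^(-1/2)  (w -3, c 7, <D> = A^-7 + A^-3 + A - A^9)
why: comparing 4 Jones polynomials yields 3 groups


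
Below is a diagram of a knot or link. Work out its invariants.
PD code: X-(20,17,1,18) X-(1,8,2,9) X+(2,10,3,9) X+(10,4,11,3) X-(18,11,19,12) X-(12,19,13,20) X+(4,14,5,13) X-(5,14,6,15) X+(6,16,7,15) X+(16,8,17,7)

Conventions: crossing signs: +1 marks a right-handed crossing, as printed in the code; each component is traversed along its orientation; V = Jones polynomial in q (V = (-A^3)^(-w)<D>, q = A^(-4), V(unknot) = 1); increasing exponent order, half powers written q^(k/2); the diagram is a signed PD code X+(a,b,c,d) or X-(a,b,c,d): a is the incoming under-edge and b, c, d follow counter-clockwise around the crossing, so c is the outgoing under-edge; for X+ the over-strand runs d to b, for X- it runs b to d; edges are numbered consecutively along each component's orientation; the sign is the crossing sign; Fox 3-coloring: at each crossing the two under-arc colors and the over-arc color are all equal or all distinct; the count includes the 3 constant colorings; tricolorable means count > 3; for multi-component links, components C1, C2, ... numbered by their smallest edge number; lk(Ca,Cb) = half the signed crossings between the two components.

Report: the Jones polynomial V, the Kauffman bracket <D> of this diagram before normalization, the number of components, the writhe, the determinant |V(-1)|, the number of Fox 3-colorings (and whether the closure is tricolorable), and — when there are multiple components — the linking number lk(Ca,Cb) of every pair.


Jones polynomial: V(q) = -q^-3 + 2q^-2 - 2q^-1 + 3 - 2q + 2q^2 - q^3
<D> = -A^-12 + 2A^-8 - 2A^-4 + 3 - 2A^4 + 2A^8 - A^12; writhe 0
components 1, writhe 0 (10 crossings)
3-colorings: 3 of 3^10, det 13 — not tricolorable
note: the span of V is 6, forcing >= 6 crossings in any diagram


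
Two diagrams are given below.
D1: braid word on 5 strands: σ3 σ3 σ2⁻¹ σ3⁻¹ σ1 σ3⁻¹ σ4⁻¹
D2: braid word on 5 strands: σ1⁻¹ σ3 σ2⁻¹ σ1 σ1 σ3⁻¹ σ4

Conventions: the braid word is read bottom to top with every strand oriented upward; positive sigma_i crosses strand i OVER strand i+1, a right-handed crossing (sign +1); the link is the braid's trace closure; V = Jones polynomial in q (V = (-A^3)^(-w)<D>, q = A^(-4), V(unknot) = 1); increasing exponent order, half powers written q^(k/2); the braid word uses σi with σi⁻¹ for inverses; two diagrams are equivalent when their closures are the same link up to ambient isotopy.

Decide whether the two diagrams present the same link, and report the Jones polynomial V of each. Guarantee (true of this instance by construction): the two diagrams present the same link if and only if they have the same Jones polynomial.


same link: yes
V(D1) = -q^(-1/2) - q^(1/2)  [7 crossings, <D> = A^-5 + A^-1, w = -1]
V(D2) = -q^(-1/2) - q^(1/2)  (w +1, c 7, <D> = A + A^5)
note: one V(q) for all 2 diagrams — one class (guaranteed)


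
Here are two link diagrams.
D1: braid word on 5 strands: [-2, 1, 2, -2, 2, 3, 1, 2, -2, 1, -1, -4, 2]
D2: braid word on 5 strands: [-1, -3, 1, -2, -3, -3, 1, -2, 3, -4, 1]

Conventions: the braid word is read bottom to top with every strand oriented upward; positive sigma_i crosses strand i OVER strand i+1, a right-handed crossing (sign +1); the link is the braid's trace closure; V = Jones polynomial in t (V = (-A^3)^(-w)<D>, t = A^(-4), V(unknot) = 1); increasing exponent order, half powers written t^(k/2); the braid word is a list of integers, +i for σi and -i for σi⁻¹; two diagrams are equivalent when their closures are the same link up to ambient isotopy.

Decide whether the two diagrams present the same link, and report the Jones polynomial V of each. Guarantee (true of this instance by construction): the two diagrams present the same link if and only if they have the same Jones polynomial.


equivalent: no
V(D1) = -t^(1/2) - t^(5/2)  (w +3, c 13, <D> = A^-1 + A^7)
V(D2) = -t^(-9/2) + t^(-7/2) - 2t^(-5/2) + 2t^(-3/2) - 2t^(-1/2) + t^(1/2) - t^(3/2)  [11 crossings, <D> = A^-15 - A^-11 + 2A^-7 - 2A^-3 + 2A - A^5 + A^9, w = -3]
key observation: V(t) takes 2 values over 2 diagrams, fixing the grouping


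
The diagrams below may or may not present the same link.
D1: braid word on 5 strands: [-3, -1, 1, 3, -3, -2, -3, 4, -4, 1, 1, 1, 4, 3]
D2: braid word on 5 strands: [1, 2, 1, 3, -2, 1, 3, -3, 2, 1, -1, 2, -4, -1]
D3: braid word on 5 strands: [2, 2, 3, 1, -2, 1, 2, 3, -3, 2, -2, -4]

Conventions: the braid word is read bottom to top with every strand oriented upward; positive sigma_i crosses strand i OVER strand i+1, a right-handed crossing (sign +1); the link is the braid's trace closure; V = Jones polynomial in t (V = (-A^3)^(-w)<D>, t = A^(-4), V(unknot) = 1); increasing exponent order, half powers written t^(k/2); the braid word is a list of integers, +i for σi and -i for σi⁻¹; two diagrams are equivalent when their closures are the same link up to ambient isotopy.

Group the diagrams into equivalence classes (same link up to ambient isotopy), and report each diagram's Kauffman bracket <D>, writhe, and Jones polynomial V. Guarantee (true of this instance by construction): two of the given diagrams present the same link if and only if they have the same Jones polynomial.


grouping into links: {D1} | {D2, D3}
V(D1) = t + t^3 - t^4  (w +2, c 14, <D> = -A^-10 + A^-6 + A^2)
V(D2) = t - t^2 + 2t^3 - t^4 + t^5 - t^6  (w +4, c 14, <D> = -A^-12 + A^-8 - A^-4 + 2 - A^4 + A^8)
V(D3) = t - t^2 + 2t^3 - t^4 + t^5 - t^6  (w +4, c 12, <D> = -A^-12 + A^-8 - A^-4 + 2 - A^4 + A^8)
key observation: comparing 3 Jones polynomials yields 2 groups


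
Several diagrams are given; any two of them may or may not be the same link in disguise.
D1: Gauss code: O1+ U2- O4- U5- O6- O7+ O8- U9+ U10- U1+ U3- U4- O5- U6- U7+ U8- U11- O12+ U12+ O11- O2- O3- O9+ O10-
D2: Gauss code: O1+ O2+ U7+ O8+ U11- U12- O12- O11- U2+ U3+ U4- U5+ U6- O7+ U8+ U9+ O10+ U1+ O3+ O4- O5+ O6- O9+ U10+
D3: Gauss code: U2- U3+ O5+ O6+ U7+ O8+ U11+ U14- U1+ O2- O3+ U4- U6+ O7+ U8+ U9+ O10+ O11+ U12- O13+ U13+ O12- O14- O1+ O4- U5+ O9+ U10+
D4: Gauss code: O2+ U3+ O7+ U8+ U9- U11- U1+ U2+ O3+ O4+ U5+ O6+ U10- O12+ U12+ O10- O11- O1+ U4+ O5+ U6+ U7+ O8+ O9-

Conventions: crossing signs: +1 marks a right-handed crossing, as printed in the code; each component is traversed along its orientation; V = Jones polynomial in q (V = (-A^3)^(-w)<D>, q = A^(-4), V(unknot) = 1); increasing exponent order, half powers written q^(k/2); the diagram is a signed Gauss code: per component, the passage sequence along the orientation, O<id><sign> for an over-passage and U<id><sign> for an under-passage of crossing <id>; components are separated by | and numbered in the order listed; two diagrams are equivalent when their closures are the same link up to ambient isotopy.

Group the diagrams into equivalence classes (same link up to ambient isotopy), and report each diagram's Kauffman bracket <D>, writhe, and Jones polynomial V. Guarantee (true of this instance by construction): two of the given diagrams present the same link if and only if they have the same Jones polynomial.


equivalence classes: {D1} | {D2, D3, D4}
D1 (bracket A^-8 + 1 - A^4; 12 crossings at w = -4): V = -q^-4 + q^-3 + q^-1
D2 (bracket A^-20 - 2A^-16 + A^-12 - 2A^-8 + 2A^-4 + A^4; 12 crossings at w = +4): V = q^2 + 2q^4 - 2q^5 + q^6 - 2q^7 + q^8
D3 (bracket A^-14 - 2A^-10 + A^-6 - 2A^-2 + 2A^2 + A^10; 14 crossings at w = +6): V = q^2 + 2q^4 - 2q^5 + q^6 - 2q^7 + q^8
D4 (bracket A^-14 - 2A^-10 + A^-6 - 2A^-2 + 2A^2 + A^10; 12 crossings at w = +6): V = q^2 + 2q^4 - 2q^5 + q^6 - 2q^7 + q^8
observation: 2 classes among 4 diagrams; unequal V(q) rules out equality


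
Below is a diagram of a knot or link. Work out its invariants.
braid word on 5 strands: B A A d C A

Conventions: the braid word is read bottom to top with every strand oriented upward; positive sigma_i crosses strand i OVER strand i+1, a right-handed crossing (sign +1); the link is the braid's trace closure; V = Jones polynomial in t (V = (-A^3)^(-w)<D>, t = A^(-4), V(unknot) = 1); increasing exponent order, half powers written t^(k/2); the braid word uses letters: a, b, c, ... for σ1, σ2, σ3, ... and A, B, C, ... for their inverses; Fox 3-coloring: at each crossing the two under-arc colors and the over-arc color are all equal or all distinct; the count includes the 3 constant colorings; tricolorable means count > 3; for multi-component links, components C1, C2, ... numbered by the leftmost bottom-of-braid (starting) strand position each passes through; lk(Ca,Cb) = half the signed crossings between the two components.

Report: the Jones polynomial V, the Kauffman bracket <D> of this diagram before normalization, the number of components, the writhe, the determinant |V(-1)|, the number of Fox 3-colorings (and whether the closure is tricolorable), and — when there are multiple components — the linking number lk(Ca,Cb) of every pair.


V(t) = -t^-4 + t^-3 + t^-1
bracket: A^-8 + 1 - A^4, w = -4
1 component, writhe -4, over 6 crossings
det 3, colorings 9 of 3^6 — tricolorable
observation: V spans 3 powers of t: at least 3 crossings in any diagram


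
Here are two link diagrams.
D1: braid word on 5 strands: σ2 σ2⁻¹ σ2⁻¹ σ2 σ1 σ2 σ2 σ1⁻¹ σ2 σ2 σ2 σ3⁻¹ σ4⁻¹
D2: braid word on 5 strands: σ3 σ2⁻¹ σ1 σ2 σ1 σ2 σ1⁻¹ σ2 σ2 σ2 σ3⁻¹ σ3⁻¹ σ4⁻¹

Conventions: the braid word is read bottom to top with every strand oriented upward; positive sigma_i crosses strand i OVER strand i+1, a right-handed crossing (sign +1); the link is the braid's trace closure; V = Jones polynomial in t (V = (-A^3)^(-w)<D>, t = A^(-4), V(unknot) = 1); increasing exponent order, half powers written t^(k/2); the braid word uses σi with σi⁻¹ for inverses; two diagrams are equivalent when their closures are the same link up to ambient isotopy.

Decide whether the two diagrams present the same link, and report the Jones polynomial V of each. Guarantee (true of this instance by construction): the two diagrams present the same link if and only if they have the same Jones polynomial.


equivalent: yes
D1 (bracket -A^-17 + A^-13 - A^-9 + 2A^-5 + A^3; 13 crossings at w = +3): V = -t^(3/2) - 2t^(7/2) + t^(9/2) - t^(11/2) + t^(13/2)
V(D2) = -t^(3/2) - 2t^(7/2) + t^(9/2) - t^(11/2) + t^(13/2)  (w +3, c 13, <D> = -A^-17 + A^-13 - A^-9 + 2A^-5 + A^3)
key observation: Markov moves rewrite D1 (13 crossings) into D2 (13)


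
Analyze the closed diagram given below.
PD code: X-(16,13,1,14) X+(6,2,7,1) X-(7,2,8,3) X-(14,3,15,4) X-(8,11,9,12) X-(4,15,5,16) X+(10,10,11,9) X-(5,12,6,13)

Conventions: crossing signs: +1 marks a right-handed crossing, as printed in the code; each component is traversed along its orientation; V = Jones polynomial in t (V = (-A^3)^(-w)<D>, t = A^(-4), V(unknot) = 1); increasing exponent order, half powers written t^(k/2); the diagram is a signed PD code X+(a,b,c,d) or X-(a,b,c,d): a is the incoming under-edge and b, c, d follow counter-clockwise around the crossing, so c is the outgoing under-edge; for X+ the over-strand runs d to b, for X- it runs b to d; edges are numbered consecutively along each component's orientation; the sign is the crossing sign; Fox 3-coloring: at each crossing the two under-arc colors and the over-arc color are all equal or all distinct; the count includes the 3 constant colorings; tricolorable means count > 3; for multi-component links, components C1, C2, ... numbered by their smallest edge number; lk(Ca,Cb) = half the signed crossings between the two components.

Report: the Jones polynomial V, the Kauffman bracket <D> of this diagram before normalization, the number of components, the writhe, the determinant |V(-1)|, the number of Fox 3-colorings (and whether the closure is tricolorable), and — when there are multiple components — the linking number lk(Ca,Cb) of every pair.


Jones polynomial: V(t) = -t^-4 + t^-3 + t^-1
<D> = A^-8 + 1 - A^4; writhe -4
components 1, writhe -4 (8 crossings)
3-colorings: 9 of 3^8, det 3 — tricolorable
note: w = -4 (over 8 crossings) is diagram-only; (-A^3)^(4) removes it from V


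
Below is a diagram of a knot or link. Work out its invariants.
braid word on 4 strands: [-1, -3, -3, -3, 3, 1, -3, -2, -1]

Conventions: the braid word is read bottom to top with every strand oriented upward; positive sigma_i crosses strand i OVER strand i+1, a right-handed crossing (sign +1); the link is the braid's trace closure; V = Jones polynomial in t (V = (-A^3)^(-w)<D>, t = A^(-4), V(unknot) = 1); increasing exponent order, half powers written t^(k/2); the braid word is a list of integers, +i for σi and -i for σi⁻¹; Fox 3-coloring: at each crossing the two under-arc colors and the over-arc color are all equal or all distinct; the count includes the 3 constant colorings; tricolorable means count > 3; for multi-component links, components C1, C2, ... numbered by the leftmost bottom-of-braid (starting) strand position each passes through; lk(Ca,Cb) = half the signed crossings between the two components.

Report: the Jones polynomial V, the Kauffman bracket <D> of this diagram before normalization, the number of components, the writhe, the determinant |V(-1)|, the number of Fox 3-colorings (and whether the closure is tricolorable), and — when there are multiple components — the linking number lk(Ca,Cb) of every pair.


Jones polynomial: V(t) = -t^-4 + t^-3 + t^-1
<D> = -A^-11 - A^-3 + A; writhe -5
components 1, writhe -5 (9 crossings)
3-colorings: 9 of 3^9, det 3 — tricolorable
note: inverse pairs cancel, leaving σ1⁻¹ σ3⁻¹ σ3⁻¹ σ1 σ3⁻¹ σ2⁻¹ σ1⁻¹


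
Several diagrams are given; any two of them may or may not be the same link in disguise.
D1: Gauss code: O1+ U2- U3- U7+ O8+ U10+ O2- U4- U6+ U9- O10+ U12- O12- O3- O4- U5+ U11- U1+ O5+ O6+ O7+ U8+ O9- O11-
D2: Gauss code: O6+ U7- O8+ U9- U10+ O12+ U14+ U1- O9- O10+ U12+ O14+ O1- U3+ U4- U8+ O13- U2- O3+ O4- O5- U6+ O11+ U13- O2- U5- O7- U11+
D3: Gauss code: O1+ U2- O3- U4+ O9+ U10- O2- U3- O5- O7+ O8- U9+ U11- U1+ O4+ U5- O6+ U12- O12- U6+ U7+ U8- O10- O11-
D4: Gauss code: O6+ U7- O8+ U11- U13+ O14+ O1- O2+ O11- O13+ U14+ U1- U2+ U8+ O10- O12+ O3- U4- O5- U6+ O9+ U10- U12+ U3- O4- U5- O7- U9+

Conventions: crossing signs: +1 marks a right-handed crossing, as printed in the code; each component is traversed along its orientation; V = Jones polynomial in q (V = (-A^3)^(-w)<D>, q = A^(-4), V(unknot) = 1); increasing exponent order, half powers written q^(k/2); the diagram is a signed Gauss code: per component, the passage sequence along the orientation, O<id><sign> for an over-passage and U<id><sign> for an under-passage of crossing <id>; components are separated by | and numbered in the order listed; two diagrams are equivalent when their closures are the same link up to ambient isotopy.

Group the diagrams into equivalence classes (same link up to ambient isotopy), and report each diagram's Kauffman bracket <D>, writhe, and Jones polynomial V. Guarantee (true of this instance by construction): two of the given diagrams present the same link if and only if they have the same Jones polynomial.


equivalence classes: {D1} | {D2, D3, D4}
D1 (bracket A^-8 - A^-4 + 1 - A^4 + A^8; 12 crossings at w = 0): V = q^-2 - q^-1 + 1 - q + q^2
V(D2) = q^-5 - 2q^-4 + 2q^-3 - 2q^-2 + 2q^-1 - 1 + q  (w 0, c 14, <D> = A^-4 - 1 + 2A^4 - 2A^8 + 2A^12 - 2A^16 + A^20)
V(D3) = q^-5 - 2q^-4 + 2q^-3 - 2q^-2 + 2q^-1 - 1 + q  [12 crossings, <D> = A^-10 - A^-6 + 2A^-2 - 2A^2 + 2A^6 - 2A^10 + A^14, w = -2]
D4 (bracket A^-4 - 1 + 2A^4 - 2A^8 + 2A^12 - 2A^16 + A^20; 14 crossings at w = 0): V = q^-5 - 2q^-4 + 2q^-3 - 2q^-2 + 2q^-1 - 1 + q
observation: 2 values of V(q) split the 4 diagrams


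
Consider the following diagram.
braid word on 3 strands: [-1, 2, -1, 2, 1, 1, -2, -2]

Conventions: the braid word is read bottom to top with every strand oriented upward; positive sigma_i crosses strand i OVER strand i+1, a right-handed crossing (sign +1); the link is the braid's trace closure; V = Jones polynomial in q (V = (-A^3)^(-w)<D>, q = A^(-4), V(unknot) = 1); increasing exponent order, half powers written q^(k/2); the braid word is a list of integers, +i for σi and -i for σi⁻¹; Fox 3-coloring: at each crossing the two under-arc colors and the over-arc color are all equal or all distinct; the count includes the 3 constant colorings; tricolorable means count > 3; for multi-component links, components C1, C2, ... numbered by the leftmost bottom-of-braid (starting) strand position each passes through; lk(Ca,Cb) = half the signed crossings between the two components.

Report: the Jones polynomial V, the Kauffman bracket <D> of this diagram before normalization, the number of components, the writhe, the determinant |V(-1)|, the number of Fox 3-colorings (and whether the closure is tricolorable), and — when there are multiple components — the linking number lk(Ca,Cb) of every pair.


V = -q^-3 + 2q^-2 - 2q^-1 + 3 - 2q + 2q^2 - q^3
<D> = -A^-12 + 2A^-8 - 2A^-4 + 3 - 2A^4 + 2A^8 - A^12 (w = 0)
1 component over 8 crossings, w = 0
3 Fox colorings among 3^8, |V(-1)| = 13: not tricolorable
why: w = 0 shifts under R1 moves; the (-A^3)^(0) factor cancels that in V


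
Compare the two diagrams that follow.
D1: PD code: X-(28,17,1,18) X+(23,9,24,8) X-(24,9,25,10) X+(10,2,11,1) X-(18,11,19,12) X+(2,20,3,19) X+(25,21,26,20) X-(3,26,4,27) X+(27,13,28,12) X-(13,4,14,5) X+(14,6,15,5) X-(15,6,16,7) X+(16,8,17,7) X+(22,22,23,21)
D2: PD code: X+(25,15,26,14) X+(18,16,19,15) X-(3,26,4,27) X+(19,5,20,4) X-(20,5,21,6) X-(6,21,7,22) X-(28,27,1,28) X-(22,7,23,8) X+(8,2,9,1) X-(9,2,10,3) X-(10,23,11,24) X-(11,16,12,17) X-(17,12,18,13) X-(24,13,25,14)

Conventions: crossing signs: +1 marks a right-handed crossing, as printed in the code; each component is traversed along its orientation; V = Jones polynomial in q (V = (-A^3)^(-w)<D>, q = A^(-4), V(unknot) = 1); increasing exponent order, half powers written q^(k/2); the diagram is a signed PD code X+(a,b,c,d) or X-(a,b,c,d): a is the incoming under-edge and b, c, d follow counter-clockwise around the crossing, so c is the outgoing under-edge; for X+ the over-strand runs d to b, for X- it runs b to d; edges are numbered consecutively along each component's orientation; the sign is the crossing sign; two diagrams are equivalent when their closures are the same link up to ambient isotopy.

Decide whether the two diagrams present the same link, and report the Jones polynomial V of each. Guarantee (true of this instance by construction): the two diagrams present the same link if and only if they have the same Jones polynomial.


same link: no
V(D1) = 1  [14 crossings, <D> = A^6, w = +2]
V(D2) = -q^-4 + q^-3 + q^-1  [14 crossings, <D> = A^-14 + A^-6 - A^-2, w = -6]
insight: 2 classes among 2 diagrams; unequal V(q) rules out equality


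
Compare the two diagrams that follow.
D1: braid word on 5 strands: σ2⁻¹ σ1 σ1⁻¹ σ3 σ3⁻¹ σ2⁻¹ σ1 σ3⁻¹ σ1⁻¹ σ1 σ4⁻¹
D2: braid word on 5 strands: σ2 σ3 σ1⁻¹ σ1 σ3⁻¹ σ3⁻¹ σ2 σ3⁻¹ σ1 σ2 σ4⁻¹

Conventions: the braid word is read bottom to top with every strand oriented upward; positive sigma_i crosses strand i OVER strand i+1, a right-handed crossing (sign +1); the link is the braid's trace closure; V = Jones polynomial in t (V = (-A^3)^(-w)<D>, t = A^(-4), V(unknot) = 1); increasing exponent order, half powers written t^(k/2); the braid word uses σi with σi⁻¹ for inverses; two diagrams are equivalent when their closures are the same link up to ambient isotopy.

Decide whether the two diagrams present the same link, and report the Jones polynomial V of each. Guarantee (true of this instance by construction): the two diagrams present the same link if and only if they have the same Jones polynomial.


equivalent: no
V(D1) = -t^(-5/2) - t^(-1/2)  (w -3, c 11, <D> = A^-7 + A)
V(D2) = -t^(-3/2) + t^(-1/2) - 2t^(1/2) + t^(3/2) - 2t^(5/2) + t^(7/2)  (w +1, c 11, <D> = -A^-11 + 2A^-7 - A^-3 + 2A - A^5 + A^9)
why: comparing 2 Jones polynomials yields 2 groups


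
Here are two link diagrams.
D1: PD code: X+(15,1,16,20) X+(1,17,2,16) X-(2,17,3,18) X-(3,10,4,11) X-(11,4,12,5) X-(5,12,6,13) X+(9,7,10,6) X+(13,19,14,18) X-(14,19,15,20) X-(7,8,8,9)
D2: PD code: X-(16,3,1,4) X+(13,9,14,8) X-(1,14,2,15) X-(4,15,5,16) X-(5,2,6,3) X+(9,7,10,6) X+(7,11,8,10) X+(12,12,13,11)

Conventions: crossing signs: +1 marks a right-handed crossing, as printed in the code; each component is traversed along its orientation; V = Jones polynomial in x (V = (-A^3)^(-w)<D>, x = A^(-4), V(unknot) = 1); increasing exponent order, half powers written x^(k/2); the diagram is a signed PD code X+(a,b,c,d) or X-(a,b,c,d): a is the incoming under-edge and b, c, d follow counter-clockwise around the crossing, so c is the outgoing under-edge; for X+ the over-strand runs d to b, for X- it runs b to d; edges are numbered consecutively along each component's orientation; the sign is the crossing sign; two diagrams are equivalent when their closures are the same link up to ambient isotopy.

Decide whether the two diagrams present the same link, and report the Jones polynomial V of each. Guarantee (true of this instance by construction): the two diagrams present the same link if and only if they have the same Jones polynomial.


equivalent: no
D1 (bracket A^-2 + A^6 - A^10; 10 crossings at w = -2): V = -x^-4 + x^-3 + x^-1
V(D2) = -x^-3 + x^-2 - x^-1 + 3 - x + x^2 - x^3  [8 crossings, <D> = -A^-12 + A^-8 - A^-4 + 3 - A^4 + A^8 - A^12, w = 0]
observation: 2 values of V(x) split the 2 diagrams


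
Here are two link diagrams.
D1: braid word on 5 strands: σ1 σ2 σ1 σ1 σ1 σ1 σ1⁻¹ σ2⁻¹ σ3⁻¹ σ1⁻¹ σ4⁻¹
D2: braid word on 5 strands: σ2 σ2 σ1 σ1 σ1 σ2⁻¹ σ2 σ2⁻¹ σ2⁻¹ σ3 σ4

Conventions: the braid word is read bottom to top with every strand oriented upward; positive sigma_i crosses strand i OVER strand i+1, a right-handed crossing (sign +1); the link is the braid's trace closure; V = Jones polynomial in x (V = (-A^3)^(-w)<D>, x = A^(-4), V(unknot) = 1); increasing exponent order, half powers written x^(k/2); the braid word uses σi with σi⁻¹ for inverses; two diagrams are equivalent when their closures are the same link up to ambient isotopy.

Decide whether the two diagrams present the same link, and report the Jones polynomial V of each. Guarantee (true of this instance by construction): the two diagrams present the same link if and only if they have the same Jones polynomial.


same link: yes
V(D1) = -x^(1/2) - x^(3/2) - x^(5/2) + x^(9/2)  [11 crossings, <D> = -A^-15 + A^-7 + A^-3 + A, w = +1]
V(D2) = -x^(1/2) - x^(3/2) - x^(5/2) + x^(9/2)  [11 crossings, <D> = -A^-3 + A^5 + A^9 + A^13, w = +5]
insight: Markov moves rewrite D1 (11 crossings) into D2 (11)


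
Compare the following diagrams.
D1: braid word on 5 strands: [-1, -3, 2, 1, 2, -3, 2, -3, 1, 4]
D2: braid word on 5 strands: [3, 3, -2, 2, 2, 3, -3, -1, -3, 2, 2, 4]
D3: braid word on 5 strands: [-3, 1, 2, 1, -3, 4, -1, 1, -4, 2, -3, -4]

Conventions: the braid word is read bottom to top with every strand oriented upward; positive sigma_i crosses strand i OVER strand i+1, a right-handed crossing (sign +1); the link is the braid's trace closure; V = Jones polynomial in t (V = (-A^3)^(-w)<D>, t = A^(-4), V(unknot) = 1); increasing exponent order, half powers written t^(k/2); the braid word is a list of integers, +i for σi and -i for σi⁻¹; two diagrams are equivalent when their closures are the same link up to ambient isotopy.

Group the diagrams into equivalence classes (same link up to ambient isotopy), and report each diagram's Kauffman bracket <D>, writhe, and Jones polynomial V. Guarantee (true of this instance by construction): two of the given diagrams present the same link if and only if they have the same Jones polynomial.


equivalence classes: {D1, D3} | {D2}
D1 (bracket -A^-6 + 2A^-2 - 2A^2 + 3A^6 - 2A^10 + 2A^14 - A^18; 10 crossings at w = +2): V = -t^-3 + 2t^-2 - 2t^-1 + 3 - 2t + 2t^2 - t^3
D2 (bracket -A^-12 + A^-8 - A^-4 + 2 - A^4 + A^8; 12 crossings at w = +4): V = t - t^2 + 2t^3 - t^4 + t^5 - t^6
D3 (bracket -A^-12 + 2A^-8 - 2A^-4 + 3 - 2A^4 + 2A^8 - A^12; 12 crossings at w = 0): V = -t^-3 + 2t^-2 - 2t^-1 + 3 - 2t + 2t^2 - t^3
key observation: V(t) takes 2 values over 3 diagrams, fixing the grouping


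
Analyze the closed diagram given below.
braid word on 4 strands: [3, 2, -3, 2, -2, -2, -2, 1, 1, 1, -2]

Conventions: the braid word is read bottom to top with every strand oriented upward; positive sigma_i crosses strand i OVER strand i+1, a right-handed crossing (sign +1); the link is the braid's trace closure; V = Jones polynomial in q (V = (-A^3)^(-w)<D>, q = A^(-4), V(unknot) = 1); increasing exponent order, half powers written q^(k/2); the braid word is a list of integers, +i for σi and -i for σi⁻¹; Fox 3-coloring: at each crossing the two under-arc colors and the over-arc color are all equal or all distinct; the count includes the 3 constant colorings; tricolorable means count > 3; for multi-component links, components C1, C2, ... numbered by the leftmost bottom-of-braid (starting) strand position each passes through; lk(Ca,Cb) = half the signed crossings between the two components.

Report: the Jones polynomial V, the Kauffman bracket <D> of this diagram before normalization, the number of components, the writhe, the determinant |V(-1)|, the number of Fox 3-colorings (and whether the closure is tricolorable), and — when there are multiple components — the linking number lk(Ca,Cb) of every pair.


V(q) = -q^-3 + q^-2 - q^-1 + 3 - q + q^2 - q^3
bracket: A^-9 - A^-5 + A^-1 - 3A^3 + A^7 - A^11 + A^15, w = +1
1 component, writhe +1, over 11 crossings
det 9, colorings 27 of 3^11 — tricolorable
observation: |V(-1)| = 9: so tricolorable, since 3 divides 9


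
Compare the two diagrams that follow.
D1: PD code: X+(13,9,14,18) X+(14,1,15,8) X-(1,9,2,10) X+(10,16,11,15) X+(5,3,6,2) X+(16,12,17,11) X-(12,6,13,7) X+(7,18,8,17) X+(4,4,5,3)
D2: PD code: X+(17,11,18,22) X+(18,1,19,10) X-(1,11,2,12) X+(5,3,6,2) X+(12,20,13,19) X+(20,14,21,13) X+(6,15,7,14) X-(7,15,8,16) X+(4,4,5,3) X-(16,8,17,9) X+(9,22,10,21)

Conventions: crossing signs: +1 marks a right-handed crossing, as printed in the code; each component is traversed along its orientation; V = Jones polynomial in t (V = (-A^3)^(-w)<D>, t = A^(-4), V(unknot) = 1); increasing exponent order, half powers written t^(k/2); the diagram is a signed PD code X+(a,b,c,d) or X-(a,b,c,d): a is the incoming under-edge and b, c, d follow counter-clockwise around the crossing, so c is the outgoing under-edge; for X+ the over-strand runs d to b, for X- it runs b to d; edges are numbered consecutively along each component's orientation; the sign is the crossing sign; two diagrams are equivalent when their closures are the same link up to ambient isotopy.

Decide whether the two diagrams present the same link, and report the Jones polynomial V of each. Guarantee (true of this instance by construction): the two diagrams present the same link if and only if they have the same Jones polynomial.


equivalent: yes
V(D1) = -t^(1/2) - t^(3/2) - t^(5/2) + t^(9/2)  (w +5, c 9, <D> = -A^-3 + A^5 + A^9 + A^13)
V(D2) = -t^(1/2) - t^(3/2) - t^(5/2) + t^(9/2)  [11 crossings, <D> = -A^-3 + A^5 + A^9 + A^13, w = +5]
key observation: one V(t) for all 2 diagrams — one class (guaranteed)


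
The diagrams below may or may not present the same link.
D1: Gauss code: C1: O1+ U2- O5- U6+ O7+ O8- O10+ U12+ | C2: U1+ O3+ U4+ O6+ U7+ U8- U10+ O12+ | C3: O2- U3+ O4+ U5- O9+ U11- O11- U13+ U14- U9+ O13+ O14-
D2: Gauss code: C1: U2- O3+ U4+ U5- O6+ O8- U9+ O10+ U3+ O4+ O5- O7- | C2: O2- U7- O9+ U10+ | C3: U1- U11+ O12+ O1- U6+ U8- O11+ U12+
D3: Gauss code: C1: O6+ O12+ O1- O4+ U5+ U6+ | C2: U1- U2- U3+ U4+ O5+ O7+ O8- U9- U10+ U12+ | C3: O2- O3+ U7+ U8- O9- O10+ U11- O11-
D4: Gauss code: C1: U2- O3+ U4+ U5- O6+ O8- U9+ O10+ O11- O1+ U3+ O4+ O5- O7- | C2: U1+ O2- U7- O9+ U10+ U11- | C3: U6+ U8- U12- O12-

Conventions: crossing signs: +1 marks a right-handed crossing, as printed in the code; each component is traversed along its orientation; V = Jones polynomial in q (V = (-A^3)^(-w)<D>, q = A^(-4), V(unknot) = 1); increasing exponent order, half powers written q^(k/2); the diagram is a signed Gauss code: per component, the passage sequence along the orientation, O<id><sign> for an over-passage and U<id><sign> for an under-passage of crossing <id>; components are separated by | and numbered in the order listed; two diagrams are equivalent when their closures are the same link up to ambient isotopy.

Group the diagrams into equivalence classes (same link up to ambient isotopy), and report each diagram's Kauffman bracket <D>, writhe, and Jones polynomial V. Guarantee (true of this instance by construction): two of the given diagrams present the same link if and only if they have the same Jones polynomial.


classes: {D1} | {D2, D4} | {D3}
V(D1) = 1 - q + 3q^2 - 2q^3 + 4q^4 - 3q^5 + 3q^6 - 2q^7 + q^8  [14 crossings, <D> = A^-20 - 2A^-16 + 3A^-12 - 3A^-8 + 4A^-4 - 2 + 3A^4 - A^8 + A^12, w = +4]
V(D2) = q^-2 + 1 + q + q^2 + q^3 - q^4  [12 crossings, <D> = -A^-10 + A^-6 + A^-2 + A^2 + A^6 + A^14, w = +2]
D3 (bracket A^-6 + A^-2 + A^2 + A^6; 12 crossings at w = +2): V = 1 + q + q^2 + q^3
V(D4) = q^-2 + 1 + q + q^2 + q^3 - q^4  [12 crossings, <D> = -A^-16 + A^-12 + A^-8 + A^-4 + 1 + A^8, w = 0]
note: 3 values of V(q) split the 4 diagrams


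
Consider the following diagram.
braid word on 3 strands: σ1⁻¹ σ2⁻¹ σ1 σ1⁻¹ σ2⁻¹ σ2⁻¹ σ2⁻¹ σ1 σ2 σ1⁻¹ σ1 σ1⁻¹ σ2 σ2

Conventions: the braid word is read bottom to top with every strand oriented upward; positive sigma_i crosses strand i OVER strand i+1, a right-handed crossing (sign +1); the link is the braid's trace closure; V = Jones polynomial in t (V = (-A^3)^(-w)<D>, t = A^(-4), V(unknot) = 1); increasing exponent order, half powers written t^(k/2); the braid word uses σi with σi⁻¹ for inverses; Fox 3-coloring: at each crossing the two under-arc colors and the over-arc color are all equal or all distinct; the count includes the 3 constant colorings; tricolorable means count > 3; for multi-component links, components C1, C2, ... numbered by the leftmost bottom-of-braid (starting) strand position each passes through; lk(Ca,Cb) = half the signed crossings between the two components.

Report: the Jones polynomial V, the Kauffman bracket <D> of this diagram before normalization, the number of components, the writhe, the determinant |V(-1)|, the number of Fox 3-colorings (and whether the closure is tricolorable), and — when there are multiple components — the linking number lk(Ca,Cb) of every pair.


Jones polynomial: V(t) = -t^-6 + t^-5 - 2t^-4 + 3t^-3 - 2t^-2 + 3t^-1 - 1 + t - t^2
<D> = -A^-14 + A^-10 - A^-6 + 3A^-2 - 2A^2 + 3A^6 - 2A^10 + A^14 - A^18; writhe -2
components 1, writhe -2 (14 crossings)
3-colorings: 9 of 3^14, det 15 — tricolorable
note: the word shrinks to σ1⁻¹ σ2⁻¹ σ2⁻¹ σ2⁻¹ σ2⁻¹ σ1 σ2 σ1⁻¹ σ2 σ2 after cancelling
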